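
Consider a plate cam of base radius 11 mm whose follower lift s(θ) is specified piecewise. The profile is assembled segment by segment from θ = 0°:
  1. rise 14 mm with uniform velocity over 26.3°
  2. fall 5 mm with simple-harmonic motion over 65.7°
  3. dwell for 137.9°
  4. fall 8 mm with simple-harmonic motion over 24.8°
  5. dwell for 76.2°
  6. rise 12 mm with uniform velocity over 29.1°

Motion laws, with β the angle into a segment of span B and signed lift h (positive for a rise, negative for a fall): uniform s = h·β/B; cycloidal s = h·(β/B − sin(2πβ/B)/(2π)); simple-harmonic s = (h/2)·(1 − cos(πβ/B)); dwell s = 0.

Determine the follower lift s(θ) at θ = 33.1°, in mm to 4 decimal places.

seg 1 [0°–26.3°] uniform, h=14: full span → s += 14 → s = 14.0000
seg 2 [26.3°–92°] simple-harmonic, h=-5: θ=33.1° here. β=6.8, B=65.7. -5/2·(1 − cos(π·0.1035)) = -0.1310 → s = 13.8690

13.8690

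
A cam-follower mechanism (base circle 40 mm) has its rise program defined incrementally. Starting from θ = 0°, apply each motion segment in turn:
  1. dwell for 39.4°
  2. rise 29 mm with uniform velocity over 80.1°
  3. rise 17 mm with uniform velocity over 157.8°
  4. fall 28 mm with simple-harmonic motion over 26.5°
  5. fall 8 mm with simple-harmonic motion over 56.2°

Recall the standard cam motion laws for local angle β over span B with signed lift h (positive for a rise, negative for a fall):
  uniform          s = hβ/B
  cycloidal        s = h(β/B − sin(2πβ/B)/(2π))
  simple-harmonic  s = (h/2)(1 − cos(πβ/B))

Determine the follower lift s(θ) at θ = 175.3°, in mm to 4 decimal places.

seg 1 [0°–39.4°] dwell: s stays 0.0000
seg 2 [39.4°–119.5°] uniform, h=29: full span → s += 29 → s = 29.0000
seg 3 [119.5°–277.3°] uniform, h=17: θ=175.3° here. β=55.8, B=157.8. 17·55.8/157.8 = 6.0114 → s = 35.0114

35.0114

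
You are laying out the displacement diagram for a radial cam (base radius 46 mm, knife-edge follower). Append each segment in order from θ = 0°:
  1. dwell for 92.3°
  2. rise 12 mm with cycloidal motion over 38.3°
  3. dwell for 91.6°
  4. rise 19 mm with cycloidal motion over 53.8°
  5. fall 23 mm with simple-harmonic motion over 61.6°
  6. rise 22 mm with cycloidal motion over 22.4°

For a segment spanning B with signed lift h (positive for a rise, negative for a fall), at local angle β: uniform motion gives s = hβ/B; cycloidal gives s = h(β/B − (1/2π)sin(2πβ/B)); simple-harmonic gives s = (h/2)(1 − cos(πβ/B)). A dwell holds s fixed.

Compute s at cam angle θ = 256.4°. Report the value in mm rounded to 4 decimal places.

seg 1 [0°–92.3°] dwell: s stays 0.0000
seg 2 [92.3°–130.6°] cycloidal, h=12: full span → s += 12 → s = 12.0000
seg 3 [130.6°–222.2°] dwell: s stays 12.0000
seg 4 [222.2°–276°] cycloidal, h=19: θ=256.4° here. β=34.2, B=53.8. 19·(0.6357 − sin(2π·0.6357)/(2π)) = 14.3550 → s = 26.3550

26.3550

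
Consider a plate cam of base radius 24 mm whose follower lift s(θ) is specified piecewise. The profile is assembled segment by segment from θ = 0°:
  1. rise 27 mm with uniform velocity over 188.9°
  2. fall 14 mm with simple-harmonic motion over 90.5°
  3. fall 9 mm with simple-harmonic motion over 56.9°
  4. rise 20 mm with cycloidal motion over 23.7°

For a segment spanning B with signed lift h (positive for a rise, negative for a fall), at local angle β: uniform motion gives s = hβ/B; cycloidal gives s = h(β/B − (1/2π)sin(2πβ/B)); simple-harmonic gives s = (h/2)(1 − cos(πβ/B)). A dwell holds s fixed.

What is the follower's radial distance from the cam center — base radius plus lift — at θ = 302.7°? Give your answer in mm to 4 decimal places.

seg 1 [0°–188.9°] uniform, h=27: full span → s += 27 → s = 27.0000
seg 2 [188.9°–279.4°] simple-harmonic, h=-14: full span → s += -14 → s = 13.0000
seg 3 [279.4°–336.3°] simple-harmonic, h=-9: θ=302.7° here. β=23.3, B=56.9. -9/2·(1 − cos(π·0.4095)) = -3.2376 → s = 9.7624
radial distance = base radius + s = 24 + 9.7624 = 33.7624

33.7624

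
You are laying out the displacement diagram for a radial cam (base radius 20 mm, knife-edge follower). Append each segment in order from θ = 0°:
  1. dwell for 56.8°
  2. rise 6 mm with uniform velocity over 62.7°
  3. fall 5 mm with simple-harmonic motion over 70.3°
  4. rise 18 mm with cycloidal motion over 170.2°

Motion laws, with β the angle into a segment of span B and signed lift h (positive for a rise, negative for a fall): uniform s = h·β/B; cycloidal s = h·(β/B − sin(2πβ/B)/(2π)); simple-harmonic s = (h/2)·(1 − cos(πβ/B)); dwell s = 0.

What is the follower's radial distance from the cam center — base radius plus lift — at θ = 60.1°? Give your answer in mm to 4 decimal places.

seg 1 [0°–56.8°] dwell: s stays 0.0000
seg 2 [56.8°–119.5°] uniform, h=6: θ=60.1° here. β=3.3, B=62.7. 6·3.3/62.7 = 0.3158 → s = 0.3158
radial distance = base radius + s = 20 + 0.3158 = 20.3158

20.3158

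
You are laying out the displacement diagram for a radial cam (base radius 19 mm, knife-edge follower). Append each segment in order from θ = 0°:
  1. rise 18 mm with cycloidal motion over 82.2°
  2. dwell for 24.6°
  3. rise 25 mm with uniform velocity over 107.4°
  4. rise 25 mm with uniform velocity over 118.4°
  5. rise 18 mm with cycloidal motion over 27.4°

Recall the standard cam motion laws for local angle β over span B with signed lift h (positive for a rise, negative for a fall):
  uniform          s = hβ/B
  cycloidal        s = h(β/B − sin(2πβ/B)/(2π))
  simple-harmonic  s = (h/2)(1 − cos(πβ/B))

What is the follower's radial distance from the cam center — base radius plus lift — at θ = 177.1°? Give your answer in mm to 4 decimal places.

seg 1 [0°–82.2°] cycloidal, h=18: full span → s += 18 → s = 18.0000
seg 2 [82.2°–106.8°] dwell: s stays 18.0000
seg 3 [106.8°–214.2°] uniform, h=25: θ=177.1° here. β=70.3, B=107.4. 25·70.3/107.4 = 16.3641 → s = 34.3641
radial distance = base radius + s = 19 + 34.3641 = 53.3641

53.3641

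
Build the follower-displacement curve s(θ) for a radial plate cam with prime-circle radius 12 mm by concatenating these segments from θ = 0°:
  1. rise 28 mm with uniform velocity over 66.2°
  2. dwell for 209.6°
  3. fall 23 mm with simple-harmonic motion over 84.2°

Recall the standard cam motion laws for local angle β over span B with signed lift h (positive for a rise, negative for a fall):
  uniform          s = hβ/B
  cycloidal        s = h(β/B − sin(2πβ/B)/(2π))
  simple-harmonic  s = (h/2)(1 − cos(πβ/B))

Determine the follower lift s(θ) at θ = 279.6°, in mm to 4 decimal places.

seg 1 [0°–66.2°] uniform, h=28: full span → s += 28 → s = 28.0000
seg 2 [66.2°–275.8°] dwell: s stays 28.0000
seg 3 [275.8°–360°] simple-harmonic, h=-23: θ=279.6° here. β=3.8, B=84.2. -23/2·(1 − cos(π·0.0451)) = -0.1154 → s = 27.8846

27.8846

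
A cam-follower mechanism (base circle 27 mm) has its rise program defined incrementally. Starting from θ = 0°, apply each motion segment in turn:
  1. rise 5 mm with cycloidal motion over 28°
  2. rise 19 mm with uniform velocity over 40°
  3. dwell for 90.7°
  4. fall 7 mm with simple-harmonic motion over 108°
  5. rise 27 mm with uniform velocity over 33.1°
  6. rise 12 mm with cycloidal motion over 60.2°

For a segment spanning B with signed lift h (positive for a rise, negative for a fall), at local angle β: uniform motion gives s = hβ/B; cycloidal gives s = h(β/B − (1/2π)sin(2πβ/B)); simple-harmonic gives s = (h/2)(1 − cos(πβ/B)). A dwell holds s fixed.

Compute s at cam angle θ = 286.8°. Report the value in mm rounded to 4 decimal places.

seg 1 [0°–28°] cycloidal, h=5: full span → s += 5 → s = 5.0000
seg 2 [28°–68°] uniform, h=19: full span → s += 19 → s = 24.0000
seg 3 [68°–158.7°] dwell: s stays 24.0000
seg 4 [158.7°–266.7°] simple-harmonic, h=-7: full span → s += -7 → s = 17.0000
seg 5 [266.7°–299.8°] uniform, h=27: θ=286.8° here. β=20.1, B=33.1. 27·20.1/33.1 = 16.3958 → s = 33.3958

33.3958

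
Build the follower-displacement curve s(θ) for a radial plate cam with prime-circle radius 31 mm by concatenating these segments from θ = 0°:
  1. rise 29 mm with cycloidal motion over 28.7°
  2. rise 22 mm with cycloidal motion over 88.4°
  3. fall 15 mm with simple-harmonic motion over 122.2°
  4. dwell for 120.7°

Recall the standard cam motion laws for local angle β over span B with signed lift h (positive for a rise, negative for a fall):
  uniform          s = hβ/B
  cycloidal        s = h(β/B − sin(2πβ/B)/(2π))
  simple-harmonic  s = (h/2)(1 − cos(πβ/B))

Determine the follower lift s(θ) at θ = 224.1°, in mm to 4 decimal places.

seg 1 [0°–28.7°] cycloidal, h=29: full span → s += 29 → s = 29.0000
seg 2 [28.7°–117.1°] cycloidal, h=22: full span → s += 22 → s = 51.0000
seg 3 [117.1°–239.3°] simple-harmonic, h=-15: θ=224.1° here. β=107, B=122.2. -15/2·(1 − cos(π·0.8756)) = -14.4346 → s = 36.5654

36.5654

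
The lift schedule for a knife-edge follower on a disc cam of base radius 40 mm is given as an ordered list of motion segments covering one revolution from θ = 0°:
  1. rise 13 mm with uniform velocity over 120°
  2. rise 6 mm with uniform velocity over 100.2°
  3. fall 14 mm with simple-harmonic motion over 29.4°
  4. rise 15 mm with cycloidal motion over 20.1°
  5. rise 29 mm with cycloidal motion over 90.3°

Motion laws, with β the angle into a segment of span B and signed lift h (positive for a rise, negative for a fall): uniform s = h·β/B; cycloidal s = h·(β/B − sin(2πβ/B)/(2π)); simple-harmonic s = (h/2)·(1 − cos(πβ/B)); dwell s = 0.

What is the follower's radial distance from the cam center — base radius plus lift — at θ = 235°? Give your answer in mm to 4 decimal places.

seg 1 [0°–120°] uniform, h=13: full span → s += 13 → s = 13.0000
seg 2 [120°–220.2°] uniform, h=6: full span → s += 6 → s = 19.0000
seg 3 [220.2°–249.6°] simple-harmonic, h=-14: θ=235° here. β=14.8, B=29.4. -14/2·(1 − cos(π·0.5034)) = -7.0748 → s = 11.9252
radial distance = base radius + s = 40 + 11.9252 = 51.9252

51.9252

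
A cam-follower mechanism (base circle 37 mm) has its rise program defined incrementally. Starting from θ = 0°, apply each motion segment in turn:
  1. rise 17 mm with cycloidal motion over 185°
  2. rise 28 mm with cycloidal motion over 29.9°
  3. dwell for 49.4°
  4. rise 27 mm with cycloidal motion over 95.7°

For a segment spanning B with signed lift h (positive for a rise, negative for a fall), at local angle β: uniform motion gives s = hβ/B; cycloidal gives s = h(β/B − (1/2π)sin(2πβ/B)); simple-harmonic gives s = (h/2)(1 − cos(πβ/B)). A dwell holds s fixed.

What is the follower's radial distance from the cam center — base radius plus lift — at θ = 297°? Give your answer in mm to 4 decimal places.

seg 1 [0°–185°] cycloidal, h=17: full span → s += 17 → s = 17.0000
seg 2 [185°–214.9°] cycloidal, h=28: full span → s += 28 → s = 45.0000
seg 3 [214.9°–264.3°] dwell: s stays 45.0000
seg 4 [264.3°–360°] cycloidal, h=27: θ=297° here. β=32.7, B=95.7. 27·(0.3417 − sin(2π·0.3417)/(2π)) = 5.6222 → s = 50.6222
radial distance = base radius + s = 37 + 50.6222 = 87.6222

87.6222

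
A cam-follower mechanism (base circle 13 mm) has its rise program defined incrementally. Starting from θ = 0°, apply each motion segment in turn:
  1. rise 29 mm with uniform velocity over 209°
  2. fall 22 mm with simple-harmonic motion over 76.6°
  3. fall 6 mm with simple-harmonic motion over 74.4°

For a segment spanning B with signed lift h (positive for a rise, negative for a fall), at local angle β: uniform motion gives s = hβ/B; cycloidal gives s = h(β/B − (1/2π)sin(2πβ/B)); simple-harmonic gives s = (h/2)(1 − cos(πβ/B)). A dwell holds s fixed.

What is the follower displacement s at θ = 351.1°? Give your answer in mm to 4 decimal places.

seg 1 [0°–209°] uniform, h=29: full span → s += 29 → s = 29.0000
seg 2 [209°–285.6°] simple-harmonic, h=-22: full span → s += -22 → s = 7.0000
seg 3 [285.6°–360°] simple-harmonic, h=-6: θ=351.1° here. β=65.5, B=74.4. -6/2·(1 − cos(π·0.8804)) = -5.7906 → s = 1.2094

1.2094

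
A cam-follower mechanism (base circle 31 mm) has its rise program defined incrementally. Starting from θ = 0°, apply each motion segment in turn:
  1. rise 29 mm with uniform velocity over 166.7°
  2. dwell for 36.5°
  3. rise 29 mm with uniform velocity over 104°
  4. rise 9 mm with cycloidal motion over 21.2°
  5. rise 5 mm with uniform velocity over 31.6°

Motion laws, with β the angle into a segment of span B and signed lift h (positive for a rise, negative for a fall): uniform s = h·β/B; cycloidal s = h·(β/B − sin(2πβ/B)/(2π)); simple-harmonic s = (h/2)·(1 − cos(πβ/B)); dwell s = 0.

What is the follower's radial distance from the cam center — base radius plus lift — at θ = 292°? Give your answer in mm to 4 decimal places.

seg 1 [0°–166.7°] uniform, h=29: full span → s += 29 → s = 29.0000
seg 2 [166.7°–203.2°] dwell: s stays 29.0000
seg 3 [203.2°–307.2°] uniform, h=29: θ=292° here. β=88.8, B=104. 29·88.8/104 = 24.7615 → s = 53.7615
radial distance = base radius + s = 31 + 53.7615 = 84.7615

84.7615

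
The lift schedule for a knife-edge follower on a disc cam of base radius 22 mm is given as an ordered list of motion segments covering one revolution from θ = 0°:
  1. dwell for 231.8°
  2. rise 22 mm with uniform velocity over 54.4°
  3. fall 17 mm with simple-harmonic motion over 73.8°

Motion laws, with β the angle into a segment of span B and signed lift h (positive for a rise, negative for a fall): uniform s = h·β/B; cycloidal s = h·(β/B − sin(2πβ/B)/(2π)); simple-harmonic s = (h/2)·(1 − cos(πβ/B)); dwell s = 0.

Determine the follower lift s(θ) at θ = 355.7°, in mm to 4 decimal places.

seg 1 [0°–231.8°] dwell: s stays 0.0000
seg 2 [231.8°–286.2°] uniform, h=22: full span → s += 22 → s = 22.0000
seg 3 [286.2°–360°] simple-harmonic, h=-17: θ=355.7° here. β=69.5, B=73.8. -17/2·(1 − cos(π·0.9417)) = -16.8580 → s = 5.1420

5.1420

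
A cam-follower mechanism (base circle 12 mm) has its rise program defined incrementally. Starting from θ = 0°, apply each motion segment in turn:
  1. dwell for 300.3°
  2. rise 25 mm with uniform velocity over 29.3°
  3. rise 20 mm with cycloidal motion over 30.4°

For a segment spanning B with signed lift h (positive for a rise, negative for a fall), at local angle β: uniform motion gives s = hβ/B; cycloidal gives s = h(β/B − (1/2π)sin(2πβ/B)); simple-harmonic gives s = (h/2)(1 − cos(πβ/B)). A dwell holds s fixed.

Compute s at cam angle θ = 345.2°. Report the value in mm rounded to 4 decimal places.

seg 1 [0°–300.3°] dwell: s stays 0.0000
seg 2 [300.3°–329.6°] uniform, h=25: full span → s += 25 → s = 25.0000
seg 3 [329.6°–360°] cycloidal, h=20: θ=345.2° here. β=15.6, B=30.4. 20·(0.5132 − sin(2π·0.5132)/(2π)) = 10.5260 → s = 35.5260

35.5260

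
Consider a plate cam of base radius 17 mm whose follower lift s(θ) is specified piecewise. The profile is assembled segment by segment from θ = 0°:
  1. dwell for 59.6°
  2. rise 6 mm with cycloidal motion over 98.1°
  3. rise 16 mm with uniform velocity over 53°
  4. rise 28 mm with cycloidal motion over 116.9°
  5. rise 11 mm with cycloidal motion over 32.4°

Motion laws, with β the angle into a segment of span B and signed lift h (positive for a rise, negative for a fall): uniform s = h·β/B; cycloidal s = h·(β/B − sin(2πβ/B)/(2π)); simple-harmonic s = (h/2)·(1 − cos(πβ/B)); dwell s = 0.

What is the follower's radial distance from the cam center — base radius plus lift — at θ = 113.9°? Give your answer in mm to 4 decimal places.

seg 1 [0°–59.6°] dwell: s stays 0.0000
seg 2 [59.6°–157.7°] cycloidal, h=6: θ=113.9° here. β=54.3, B=98.1. 6·(0.5535 − sin(2π·0.5535)/(2π)) = 3.6362 → s = 3.6362
radial distance = base radius + s = 17 + 3.6362 = 20.6362

20.6362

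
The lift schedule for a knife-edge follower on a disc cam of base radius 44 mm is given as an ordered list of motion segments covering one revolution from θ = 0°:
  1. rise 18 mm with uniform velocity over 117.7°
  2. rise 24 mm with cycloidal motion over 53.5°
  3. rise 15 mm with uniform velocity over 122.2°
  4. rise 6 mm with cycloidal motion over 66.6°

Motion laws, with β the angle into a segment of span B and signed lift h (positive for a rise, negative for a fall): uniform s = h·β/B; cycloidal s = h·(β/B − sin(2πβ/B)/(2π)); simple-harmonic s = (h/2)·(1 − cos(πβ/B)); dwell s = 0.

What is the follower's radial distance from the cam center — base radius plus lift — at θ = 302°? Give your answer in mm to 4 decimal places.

seg 1 [0°–117.7°] uniform, h=18: full span → s += 18 → s = 18.0000
seg 2 [117.7°–171.2°] cycloidal, h=24: full span → s += 24 → s = 42.0000
seg 3 [171.2°–293.4°] uniform, h=15: full span → s += 15 → s = 57.0000
seg 4 [293.4°–360°] cycloidal, h=6: θ=302° here. β=8.6, B=66.6. 6·(0.1291 − sin(2π·0.1291)/(2π)) = 0.0822 → s = 57.0822
radial distance = base radius + s = 44 + 57.0822 = 101.0822

101.0822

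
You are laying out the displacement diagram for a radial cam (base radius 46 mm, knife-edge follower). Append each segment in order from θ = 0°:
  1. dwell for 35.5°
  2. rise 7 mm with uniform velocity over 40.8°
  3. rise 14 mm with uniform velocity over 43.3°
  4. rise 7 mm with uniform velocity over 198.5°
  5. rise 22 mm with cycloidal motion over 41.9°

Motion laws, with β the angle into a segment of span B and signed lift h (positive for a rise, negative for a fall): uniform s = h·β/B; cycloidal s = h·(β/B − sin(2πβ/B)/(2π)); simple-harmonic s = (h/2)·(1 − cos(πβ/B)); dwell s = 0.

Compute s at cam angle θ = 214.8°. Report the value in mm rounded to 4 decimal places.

seg 1 [0°–35.5°] dwell: s stays 0.0000
seg 2 [35.5°–76.3°] uniform, h=7: full span → s += 7 → s = 7.0000
seg 3 [76.3°–119.6°] uniform, h=14: full span → s += 14 → s = 21.0000
seg 4 [119.6°–318.1°] uniform, h=7: θ=214.8° here. β=95.2, B=198.5. 7·95.2/198.5 = 3.3572 → s = 24.3572

24.3572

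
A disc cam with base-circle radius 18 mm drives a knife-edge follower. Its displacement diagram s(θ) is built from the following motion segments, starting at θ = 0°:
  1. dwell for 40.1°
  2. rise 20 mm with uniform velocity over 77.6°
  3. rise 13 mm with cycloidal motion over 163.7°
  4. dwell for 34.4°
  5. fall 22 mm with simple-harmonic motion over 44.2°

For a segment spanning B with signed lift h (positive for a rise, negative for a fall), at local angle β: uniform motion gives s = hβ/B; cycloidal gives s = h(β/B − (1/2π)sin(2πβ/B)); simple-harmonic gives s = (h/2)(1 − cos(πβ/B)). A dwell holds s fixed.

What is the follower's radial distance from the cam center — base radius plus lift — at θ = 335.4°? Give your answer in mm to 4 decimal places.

seg 1 [0°–40.1°] dwell: s stays 0.0000
seg 2 [40.1°–117.7°] uniform, h=20: full span → s += 20 → s = 20.0000
seg 3 [117.7°–281.4°] cycloidal, h=13: full span → s += 13 → s = 33.0000
seg 4 [281.4°–315.8°] dwell: s stays 33.0000
seg 5 [315.8°–360°] simple-harmonic, h=-22: θ=335.4° here. β=19.6, B=44.2. -22/2·(1 − cos(π·0.4434)) = -9.0557 → s = 23.9443
radial distance = base radius + s = 18 + 23.9443 = 41.9443

41.9443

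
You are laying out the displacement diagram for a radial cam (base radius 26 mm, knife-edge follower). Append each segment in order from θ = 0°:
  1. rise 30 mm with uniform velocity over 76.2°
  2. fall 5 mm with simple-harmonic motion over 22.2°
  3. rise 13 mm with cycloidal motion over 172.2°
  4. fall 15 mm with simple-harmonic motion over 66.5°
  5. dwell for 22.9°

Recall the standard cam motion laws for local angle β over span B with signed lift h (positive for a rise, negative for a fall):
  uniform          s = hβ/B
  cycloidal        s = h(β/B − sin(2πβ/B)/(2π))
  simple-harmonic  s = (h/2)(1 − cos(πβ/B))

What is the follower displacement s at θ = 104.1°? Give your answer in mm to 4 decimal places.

seg 1 [0°–76.2°] uniform, h=30: full span → s += 30 → s = 30.0000
seg 2 [76.2°–98.4°] simple-harmonic, h=-5: full span → s += -5 → s = 25.0000
seg 3 [98.4°–270.6°] cycloidal, h=13: θ=104.1° here. β=5.7, B=172.2. 13·(0.0331 − sin(2π·0.0331)/(2π)) = 0.0031 → s = 25.0031

25.0031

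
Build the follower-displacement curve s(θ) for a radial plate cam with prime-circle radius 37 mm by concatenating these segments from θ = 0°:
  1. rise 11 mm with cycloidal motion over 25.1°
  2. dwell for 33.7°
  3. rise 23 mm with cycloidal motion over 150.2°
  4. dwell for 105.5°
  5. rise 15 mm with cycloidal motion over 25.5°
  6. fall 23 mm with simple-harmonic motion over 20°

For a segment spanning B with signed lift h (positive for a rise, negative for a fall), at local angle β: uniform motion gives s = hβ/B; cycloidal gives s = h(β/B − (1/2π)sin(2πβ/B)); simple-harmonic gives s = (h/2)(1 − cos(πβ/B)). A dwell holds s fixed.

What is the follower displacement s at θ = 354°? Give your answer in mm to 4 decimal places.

seg 1 [0°–25.1°] cycloidal, h=11: full span → s += 11 → s = 11.0000
seg 2 [25.1°–58.8°] dwell: s stays 11.0000
seg 3 [58.8°–209°] cycloidal, h=23: full span → s += 23 → s = 34.0000
seg 4 [209°–314.5°] dwell: s stays 34.0000
seg 5 [314.5°–340°] cycloidal, h=15: full span → s += 15 → s = 49.0000
seg 6 [340°–360°] simple-harmonic, h=-23: θ=354° here. β=14, B=20. -23/2·(1 − cos(π·0.7000)) = -18.2595 → s = 30.7405

30.7405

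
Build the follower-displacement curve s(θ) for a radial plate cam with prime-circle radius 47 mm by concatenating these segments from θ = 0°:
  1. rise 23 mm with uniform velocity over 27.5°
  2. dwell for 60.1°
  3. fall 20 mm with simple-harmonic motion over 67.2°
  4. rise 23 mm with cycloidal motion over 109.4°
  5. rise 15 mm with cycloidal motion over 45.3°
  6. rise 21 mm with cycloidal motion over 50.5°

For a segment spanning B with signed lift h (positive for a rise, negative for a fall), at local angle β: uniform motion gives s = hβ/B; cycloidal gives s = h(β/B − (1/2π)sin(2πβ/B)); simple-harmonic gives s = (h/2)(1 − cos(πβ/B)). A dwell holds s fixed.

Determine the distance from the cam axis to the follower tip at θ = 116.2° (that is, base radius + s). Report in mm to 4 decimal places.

seg 1 [0°–27.5°] uniform, h=23: full span → s += 23 → s = 23.0000
seg 2 [27.5°–87.6°] dwell: s stays 23.0000
seg 3 [87.6°–154.8°] simple-harmonic, h=-20: θ=116.2° here. β=28.6, B=67.2. -20/2·(1 − cos(π·0.4256)) = -7.6837 → s = 15.3163
radial distance = base radius + s = 47 + 15.3163 = 62.3163

62.3163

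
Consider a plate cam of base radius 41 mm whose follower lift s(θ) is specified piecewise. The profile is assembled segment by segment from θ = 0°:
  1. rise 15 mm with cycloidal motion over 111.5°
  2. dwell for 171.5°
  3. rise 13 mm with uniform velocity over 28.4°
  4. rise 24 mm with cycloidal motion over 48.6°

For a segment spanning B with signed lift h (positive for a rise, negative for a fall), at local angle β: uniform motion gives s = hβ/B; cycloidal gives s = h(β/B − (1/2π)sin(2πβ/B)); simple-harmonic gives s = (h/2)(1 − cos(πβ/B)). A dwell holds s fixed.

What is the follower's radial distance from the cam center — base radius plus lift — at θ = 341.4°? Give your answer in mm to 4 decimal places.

seg 1 [0°–111.5°] cycloidal, h=15: full span → s += 15 → s = 15.0000
seg 2 [111.5°–283°] dwell: s stays 15.0000
seg 3 [283°–311.4°] uniform, h=13: full span → s += 13 → s = 28.0000
seg 4 [311.4°–360°] cycloidal, h=24: θ=341.4° here. β=30, B=48.6. 24·(0.6173 − sin(2π·0.6173)/(2π)) = 17.3817 → s = 45.3817
radial distance = base radius + s = 41 + 45.3817 = 86.3817

86.3817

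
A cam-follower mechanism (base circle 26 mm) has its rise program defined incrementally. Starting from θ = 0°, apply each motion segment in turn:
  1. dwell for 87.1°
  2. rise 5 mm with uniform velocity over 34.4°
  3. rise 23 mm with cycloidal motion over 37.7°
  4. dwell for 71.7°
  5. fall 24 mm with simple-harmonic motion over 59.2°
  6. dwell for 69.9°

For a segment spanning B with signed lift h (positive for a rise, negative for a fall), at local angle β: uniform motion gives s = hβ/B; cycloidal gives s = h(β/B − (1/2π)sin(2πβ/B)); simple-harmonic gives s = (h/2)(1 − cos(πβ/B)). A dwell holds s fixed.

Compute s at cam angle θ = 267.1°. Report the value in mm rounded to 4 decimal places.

seg 1 [0°–87.1°] dwell: s stays 0.0000
seg 2 [87.1°–121.5°] uniform, h=5: full span → s += 5 → s = 5.0000
seg 3 [121.5°–159.2°] cycloidal, h=23: full span → s += 23 → s = 28.0000
seg 4 [159.2°–230.9°] dwell: s stays 28.0000
seg 5 [230.9°–290.1°] simple-harmonic, h=-24: θ=267.1° here. β=36.2, B=59.2. -24/2·(1 − cos(π·0.6115)) = -16.1175 → s = 11.8825

11.8825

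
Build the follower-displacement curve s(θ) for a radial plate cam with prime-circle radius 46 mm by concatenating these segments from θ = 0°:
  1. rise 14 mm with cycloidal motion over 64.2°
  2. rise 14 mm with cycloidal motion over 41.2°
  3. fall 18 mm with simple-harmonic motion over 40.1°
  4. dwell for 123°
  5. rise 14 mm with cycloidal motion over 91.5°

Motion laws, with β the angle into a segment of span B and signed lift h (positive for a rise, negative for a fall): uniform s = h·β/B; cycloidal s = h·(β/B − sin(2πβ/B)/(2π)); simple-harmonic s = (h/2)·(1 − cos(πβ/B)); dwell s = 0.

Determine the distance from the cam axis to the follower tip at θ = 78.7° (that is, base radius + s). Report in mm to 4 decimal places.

seg 1 [0°–64.2°] cycloidal, h=14: full span → s += 14 → s = 14.0000
seg 2 [64.2°–105.4°] cycloidal, h=14: θ=78.7° here. β=14.5, B=41.2. 14·(0.3519 − sin(2π·0.3519)/(2π)) = 3.1407 → s = 17.1407
radial distance = base radius + s = 46 + 17.1407 = 63.1407

63.1407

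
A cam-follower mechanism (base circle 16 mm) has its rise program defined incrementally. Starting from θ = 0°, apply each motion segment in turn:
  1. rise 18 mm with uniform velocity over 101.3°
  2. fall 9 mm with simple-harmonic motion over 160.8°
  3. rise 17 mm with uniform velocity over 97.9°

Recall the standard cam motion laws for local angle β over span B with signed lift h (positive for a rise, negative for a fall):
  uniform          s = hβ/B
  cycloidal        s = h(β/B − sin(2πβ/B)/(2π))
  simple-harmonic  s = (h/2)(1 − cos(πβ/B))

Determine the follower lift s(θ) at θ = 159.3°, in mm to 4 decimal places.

seg 1 [0°–101.3°] uniform, h=18: full span → s += 18 → s = 18.0000
seg 2 [101.3°–262.1°] simple-harmonic, h=-9: θ=159.3° here. β=58, B=160.8. -9/2·(1 − cos(π·0.3607)) = -2.5929 → s = 15.4071

15.4071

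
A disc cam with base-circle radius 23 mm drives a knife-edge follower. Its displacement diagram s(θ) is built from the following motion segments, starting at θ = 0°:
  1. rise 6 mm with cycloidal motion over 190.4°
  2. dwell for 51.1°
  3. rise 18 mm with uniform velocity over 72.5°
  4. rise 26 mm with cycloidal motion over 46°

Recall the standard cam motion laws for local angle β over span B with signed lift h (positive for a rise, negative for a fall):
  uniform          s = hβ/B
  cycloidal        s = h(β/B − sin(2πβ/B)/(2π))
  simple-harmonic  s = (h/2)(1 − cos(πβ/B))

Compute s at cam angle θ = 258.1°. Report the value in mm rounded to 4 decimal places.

seg 1 [0°–190.4°] cycloidal, h=6: full span → s += 6 → s = 6.0000
seg 2 [190.4°–241.5°] dwell: s stays 6.0000
seg 3 [241.5°–314°] uniform, h=18: θ=258.1° here. β=16.6, B=72.5. 18·16.6/72.5 = 4.1214 → s = 10.1214

10.1214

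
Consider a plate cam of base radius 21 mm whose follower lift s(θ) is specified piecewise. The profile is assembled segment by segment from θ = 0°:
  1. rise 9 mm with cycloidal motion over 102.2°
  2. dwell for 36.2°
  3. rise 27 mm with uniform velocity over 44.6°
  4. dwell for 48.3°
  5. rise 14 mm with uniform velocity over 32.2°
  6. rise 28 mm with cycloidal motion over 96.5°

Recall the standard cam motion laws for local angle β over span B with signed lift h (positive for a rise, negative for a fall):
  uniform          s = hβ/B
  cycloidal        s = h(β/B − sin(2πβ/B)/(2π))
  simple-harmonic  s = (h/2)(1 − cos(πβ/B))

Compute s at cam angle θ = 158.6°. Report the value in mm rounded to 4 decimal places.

seg 1 [0°–102.2°] cycloidal, h=9: full span → s += 9 → s = 9.0000
seg 2 [102.2°–138.4°] dwell: s stays 9.0000
seg 3 [138.4°–183°] uniform, h=27: θ=158.6° here. β=20.2, B=44.6. 27·20.2/44.6 = 12.2287 → s = 21.2287

21.2287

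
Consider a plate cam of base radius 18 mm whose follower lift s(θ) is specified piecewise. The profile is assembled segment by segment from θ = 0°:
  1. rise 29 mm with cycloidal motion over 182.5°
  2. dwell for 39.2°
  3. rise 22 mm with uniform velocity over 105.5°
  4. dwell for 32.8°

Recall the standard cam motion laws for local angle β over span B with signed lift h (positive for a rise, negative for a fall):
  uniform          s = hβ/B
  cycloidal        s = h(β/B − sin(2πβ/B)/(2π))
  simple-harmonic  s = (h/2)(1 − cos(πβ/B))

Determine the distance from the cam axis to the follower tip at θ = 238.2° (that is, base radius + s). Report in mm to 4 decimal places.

seg 1 [0°–182.5°] cycloidal, h=29: full span → s += 29 → s = 29.0000
seg 2 [182.5°–221.7°] dwell: s stays 29.0000
seg 3 [221.7°–327.2°] uniform, h=22: θ=238.2° here. β=16.5, B=105.5. 22·16.5/105.5 = 3.4408 → s = 32.4408
radial distance = base radius + s = 18 + 32.4408 = 50.4408

50.4408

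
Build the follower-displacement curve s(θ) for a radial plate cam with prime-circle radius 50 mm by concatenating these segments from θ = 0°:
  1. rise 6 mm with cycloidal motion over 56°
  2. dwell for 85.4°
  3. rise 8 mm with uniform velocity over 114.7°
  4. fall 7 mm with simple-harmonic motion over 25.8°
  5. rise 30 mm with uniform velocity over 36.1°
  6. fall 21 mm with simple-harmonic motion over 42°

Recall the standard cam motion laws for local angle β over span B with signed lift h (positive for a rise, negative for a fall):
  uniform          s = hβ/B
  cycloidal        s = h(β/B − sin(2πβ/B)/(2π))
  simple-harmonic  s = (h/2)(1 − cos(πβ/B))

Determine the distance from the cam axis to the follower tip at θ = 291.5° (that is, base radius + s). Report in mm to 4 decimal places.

seg 1 [0°–56°] cycloidal, h=6: full span → s += 6 → s = 6.0000
seg 2 [56°–141.4°] dwell: s stays 6.0000
seg 3 [141.4°–256.1°] uniform, h=8: full span → s += 8 → s = 14.0000
seg 4 [256.1°–281.9°] simple-harmonic, h=-7: full span → s += -7 → s = 7.0000
seg 5 [281.9°–318°] uniform, h=30: θ=291.5° here. β=9.6, B=36.1. 30·9.6/36.1 = 7.9778 → s = 14.9778
radial distance = base radius + s = 50 + 14.9778 = 64.9778

64.9778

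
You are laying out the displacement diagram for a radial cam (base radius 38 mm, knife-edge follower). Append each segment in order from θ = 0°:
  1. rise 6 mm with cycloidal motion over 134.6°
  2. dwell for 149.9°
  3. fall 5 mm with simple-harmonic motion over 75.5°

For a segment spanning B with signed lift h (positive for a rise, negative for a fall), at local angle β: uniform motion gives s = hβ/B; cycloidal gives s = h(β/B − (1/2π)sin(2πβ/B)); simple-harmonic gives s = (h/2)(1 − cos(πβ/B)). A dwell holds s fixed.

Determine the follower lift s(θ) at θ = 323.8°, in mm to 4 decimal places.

seg 1 [0°–134.6°] cycloidal, h=6: full span → s += 6 → s = 6.0000
seg 2 [134.6°–284.5°] dwell: s stays 6.0000
seg 3 [284.5°–360°] simple-harmonic, h=-5: θ=323.8° here. β=39.3, B=75.5. -5/2·(1 − cos(π·0.5205)) = -2.6611 → s = 3.3389

3.3389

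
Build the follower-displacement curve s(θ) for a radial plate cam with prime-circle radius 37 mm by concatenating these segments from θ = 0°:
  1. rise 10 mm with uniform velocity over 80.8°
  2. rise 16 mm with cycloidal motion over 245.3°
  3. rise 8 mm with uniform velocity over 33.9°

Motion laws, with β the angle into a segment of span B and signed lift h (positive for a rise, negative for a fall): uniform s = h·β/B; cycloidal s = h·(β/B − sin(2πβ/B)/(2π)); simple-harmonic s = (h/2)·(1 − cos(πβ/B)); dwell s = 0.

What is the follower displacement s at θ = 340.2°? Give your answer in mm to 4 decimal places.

seg 1 [0°–80.8°] uniform, h=10: full span → s += 10 → s = 10.0000
seg 2 [80.8°–326.1°] cycloidal, h=16: full span → s += 16 → s = 26.0000
seg 3 [326.1°–360°] uniform, h=8: θ=340.2° here. β=14.1, B=33.9. 8·14.1/33.9 = 3.3274 → s = 29.3274

29.3274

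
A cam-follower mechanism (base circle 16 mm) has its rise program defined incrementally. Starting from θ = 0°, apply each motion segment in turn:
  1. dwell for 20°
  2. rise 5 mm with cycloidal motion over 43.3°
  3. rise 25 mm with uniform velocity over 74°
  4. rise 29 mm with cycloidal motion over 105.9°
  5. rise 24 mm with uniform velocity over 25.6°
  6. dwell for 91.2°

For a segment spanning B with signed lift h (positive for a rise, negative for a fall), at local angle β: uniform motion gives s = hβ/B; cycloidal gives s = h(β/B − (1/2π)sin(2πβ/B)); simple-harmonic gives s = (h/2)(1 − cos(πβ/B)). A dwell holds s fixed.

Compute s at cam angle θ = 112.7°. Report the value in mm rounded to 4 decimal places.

seg 1 [0°–20°] dwell: s stays 0.0000
seg 2 [20°–63.3°] cycloidal, h=5: full span → s += 5 → s = 5.0000
seg 3 [63.3°–137.3°] uniform, h=25: θ=112.7° here. β=49.4, B=74. 25·49.4/74 = 16.6892 → s = 21.6892

21.6892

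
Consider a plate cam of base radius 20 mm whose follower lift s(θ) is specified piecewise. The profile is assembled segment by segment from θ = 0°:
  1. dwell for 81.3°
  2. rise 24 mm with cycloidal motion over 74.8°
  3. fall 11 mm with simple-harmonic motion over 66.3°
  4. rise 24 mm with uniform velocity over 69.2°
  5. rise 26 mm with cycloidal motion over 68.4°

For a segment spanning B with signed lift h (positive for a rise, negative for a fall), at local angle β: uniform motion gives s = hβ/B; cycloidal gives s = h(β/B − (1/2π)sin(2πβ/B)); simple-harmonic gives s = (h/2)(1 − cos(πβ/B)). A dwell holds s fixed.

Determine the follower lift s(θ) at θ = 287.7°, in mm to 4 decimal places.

seg 1 [0°–81.3°] dwell: s stays 0.0000
seg 2 [81.3°–156.1°] cycloidal, h=24: full span → s += 24 → s = 24.0000
seg 3 [156.1°–222.4°] simple-harmonic, h=-11: full span → s += -11 → s = 13.0000
seg 4 [222.4°–291.6°] uniform, h=24: θ=287.7° here. β=65.3, B=69.2. 24·65.3/69.2 = 22.6474 → s = 35.6474

35.6474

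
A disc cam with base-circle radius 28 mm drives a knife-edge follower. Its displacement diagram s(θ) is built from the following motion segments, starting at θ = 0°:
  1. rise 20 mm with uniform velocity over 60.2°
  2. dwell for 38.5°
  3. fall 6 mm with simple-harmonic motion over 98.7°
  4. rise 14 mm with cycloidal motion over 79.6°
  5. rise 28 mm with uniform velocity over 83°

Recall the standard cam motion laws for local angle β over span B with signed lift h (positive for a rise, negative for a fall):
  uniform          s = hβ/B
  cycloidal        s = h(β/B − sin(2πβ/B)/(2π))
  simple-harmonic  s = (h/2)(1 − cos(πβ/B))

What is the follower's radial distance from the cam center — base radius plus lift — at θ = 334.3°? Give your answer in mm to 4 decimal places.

seg 1 [0°–60.2°] uniform, h=20: full span → s += 20 → s = 20.0000
seg 2 [60.2°–98.7°] dwell: s stays 20.0000
seg 3 [98.7°–197.4°] simple-harmonic, h=-6: full span → s += -6 → s = 14.0000
seg 4 [197.4°–277°] cycloidal, h=14: full span → s += 14 → s = 28.0000
seg 5 [277°–360°] uniform, h=28: θ=334.3° here. β=57.3, B=83. 28·57.3/83 = 19.3301 → s = 47.3301
radial distance = base radius + s = 28 + 47.3301 = 75.3301

75.3301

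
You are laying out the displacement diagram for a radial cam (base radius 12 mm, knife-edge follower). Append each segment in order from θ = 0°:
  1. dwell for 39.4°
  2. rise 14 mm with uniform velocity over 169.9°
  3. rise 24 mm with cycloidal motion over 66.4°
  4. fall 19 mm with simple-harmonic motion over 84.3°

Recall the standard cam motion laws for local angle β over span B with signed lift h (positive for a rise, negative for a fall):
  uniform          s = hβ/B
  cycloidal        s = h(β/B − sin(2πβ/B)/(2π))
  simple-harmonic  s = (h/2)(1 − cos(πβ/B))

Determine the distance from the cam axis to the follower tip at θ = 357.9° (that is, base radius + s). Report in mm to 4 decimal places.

seg 1 [0°–39.4°] dwell: s stays 0.0000
seg 2 [39.4°–209.3°] uniform, h=14: full span → s += 14 → s = 14.0000
seg 3 [209.3°–275.7°] cycloidal, h=24: full span → s += 24 → s = 38.0000
seg 4 [275.7°–360°] simple-harmonic, h=-19: θ=357.9° here. β=82.2, B=84.3. -19/2·(1 − cos(π·0.9751)) = -18.9709 → s = 19.0291
radial distance = base radius + s = 12 + 19.0291 = 31.0291

31.0291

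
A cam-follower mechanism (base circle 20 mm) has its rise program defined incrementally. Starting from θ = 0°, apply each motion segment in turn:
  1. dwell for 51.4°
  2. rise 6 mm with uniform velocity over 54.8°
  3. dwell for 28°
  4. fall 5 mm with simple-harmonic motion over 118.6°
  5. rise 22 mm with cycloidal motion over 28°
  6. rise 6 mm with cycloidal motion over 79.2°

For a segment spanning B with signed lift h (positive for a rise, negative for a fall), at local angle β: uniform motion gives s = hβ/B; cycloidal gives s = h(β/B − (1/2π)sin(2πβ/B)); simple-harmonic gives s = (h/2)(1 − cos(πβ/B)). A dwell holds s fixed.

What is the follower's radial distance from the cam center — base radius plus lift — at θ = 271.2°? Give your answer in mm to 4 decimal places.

seg 1 [0°–51.4°] dwell: s stays 0.0000
seg 2 [51.4°–106.2°] uniform, h=6: full span → s += 6 → s = 6.0000
seg 3 [106.2°–134.2°] dwell: s stays 6.0000
seg 4 [134.2°–252.8°] simple-harmonic, h=-5: full span → s += -5 → s = 1.0000
seg 5 [252.8°–280.8°] cycloidal, h=22: θ=271.2° here. β=18.4, B=28. 22·(0.6571 − sin(2π·0.6571)/(2π)) = 17.3793 → s = 18.3793
radial distance = base radius + s = 20 + 18.3793 = 38.3793

38.3793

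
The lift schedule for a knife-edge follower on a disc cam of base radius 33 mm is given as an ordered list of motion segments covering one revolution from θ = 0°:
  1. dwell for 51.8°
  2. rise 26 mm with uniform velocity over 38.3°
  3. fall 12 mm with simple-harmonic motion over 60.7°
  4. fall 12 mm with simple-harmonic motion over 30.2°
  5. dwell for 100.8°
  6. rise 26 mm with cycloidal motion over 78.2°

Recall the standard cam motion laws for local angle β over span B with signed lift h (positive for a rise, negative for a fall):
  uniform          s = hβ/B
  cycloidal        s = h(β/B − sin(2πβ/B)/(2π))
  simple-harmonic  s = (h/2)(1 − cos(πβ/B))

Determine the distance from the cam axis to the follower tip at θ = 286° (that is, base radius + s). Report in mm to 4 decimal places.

seg 1 [0°–51.8°] dwell: s stays 0.0000
seg 2 [51.8°–90.1°] uniform, h=26: full span → s += 26 → s = 26.0000
seg 3 [90.1°–150.8°] simple-harmonic, h=-12: full span → s += -12 → s = 14.0000
seg 4 [150.8°–181°] simple-harmonic, h=-12: full span → s += -12 → s = 2.0000
seg 5 [181°–281.8°] dwell: s stays 2.0000
seg 6 [281.8°–360°] cycloidal, h=26: θ=286° here. β=4.2, B=78.2. 26·(0.0537 − sin(2π·0.0537)/(2π)) = 0.0264 → s = 2.0264
radial distance = base radius + s = 33 + 2.0264 = 35.0264

35.0264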